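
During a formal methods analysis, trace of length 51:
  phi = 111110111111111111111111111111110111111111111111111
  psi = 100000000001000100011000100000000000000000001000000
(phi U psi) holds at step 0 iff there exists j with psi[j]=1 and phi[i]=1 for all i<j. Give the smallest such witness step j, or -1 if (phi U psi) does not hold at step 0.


(phi U psi) at 0: need smallest j with psi[j]=1 and phi[i]=1 for all i in [0,j).
Scan from step 0:
  step 0: psi=1 and phi held for [0,0) -> witness found
Witness step = 0

0


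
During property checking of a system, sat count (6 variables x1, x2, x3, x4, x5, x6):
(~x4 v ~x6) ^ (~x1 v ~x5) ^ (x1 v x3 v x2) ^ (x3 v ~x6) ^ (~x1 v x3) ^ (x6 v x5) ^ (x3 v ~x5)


CNF with 7 clauses over 6 vars (64 assignments).
An assignment satisfies CNF iff every clause has >=1 true literal.
Check each row (bits = x1,x2,x3,x4,x5,x6; clause T/F shown):
  row 0 [000000]: clauses=TTFTTFT -> 0
  row 1 [000001]: clauses=TTFFTTT -> 0
  row 2 [000010]: clauses=TTFTTTF -> 0
  row 3 [000011]: clauses=TTFFTTF -> 0
  row 4 [000100]: clauses=TTFTTFT -> 0
  (every remaining row is evaluated the same way; all 64 results are listed next)
Full result column, 8 rows per line (x1,x2,x3 fixed per line; x4,x5,x6 runs 000..111 left to right):
  rows 0-7 [x1,x2,x3=000]: 00000000  (ones: 0)
  rows 8-15 [x1,x2,x3=001]: 01110010  (ones: 4)
  rows 16-23 [x1,x2,x3=010]: 00000000  (ones: 0)
  rows 24-31 [x1,x2,x3=011]: 01110010  (ones: 4)
  rows 32-39 [x1,x2,x3=100]: 00000000  (ones: 0)
  rows 40-47 [x1,x2,x3=101]: 01000000  (ones: 1)
  rows 48-55 [x1,x2,x3=110]: 00000000  (ones: 0)
  rows 56-63 [x1,x2,x3=111]: 01000000  (ones: 1)
Satisfying assignments = 0+4+0+4+0+1+0+1 = 10

10


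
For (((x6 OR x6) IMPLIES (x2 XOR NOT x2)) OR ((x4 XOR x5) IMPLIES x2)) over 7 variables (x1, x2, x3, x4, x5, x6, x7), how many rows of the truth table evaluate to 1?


Formula: (((x6 OR x6) IMPLIES (x2 XOR NOT x2)) OR ((x4 XOR x5) IMPLIES x2)) over 7 vars (128 rows)
Evaluate each row (x1, x2, x3, x4, x5, x6, x7 as bits, MSB first):
  row 0 [0000000]: (((0 OR 0) IMPLIES (0 XOR NOT 0)) OR ((0 XOR 0) IMPLIES 0)) -> 1
  row 1 [0000001]: (((0 OR 0) IMPLIES (0 XOR NOT 0)) OR ((0 XOR 0) IMPLIES 0)) -> 1
  row 2 [0000010]: (((1 OR 1) IMPLIES (0 XOR NOT 0)) OR ((0 XOR 0) IMPLIES 0)) -> 1
  row 3 [0000011]: (((1 OR 1) IMPLIES (0 XOR NOT 0)) OR ((0 XOR 0) IMPLIES 0)) -> 1
  row 4 [0000100]: (((0 OR 0) IMPLIES (0 XOR NOT 0)) OR ((0 XOR 1) IMPLIES 0)) -> 1
  (every remaining row is evaluated the same way; all 128 results are listed next)
Full result column, 8 rows per line (x1,x2,x3,x4 fixed per line; x5,x6,x7 runs 000..111 left to right):
  rows 0-7 [x1,x2,x3,x4=0000]: 11111111  (ones: 8)
  rows 8-15 [x1,x2,x3,x4=0001]: 11111111  (ones: 8)
  rows 16-23 [x1,x2,x3,x4=0010]: 11111111  (ones: 8)
  rows 24-31 [x1,x2,x3,x4=0011]: 11111111  (ones: 8)
  rows 32-39 [x1,x2,x3,x4=0100]: 11111111  (ones: 8)
  rows 40-47 [x1,x2,x3,x4=0101]: 11111111  (ones: 8)
  rows 48-55 [x1,x2,x3,x4=0110]: 11111111  (ones: 8)
  rows 56-63 [x1,x2,x3,x4=0111]: 11111111  (ones: 8)
  rows 64-71 [x1,x2,x3,x4=1000]: 11111111  (ones: 8)
  rows 72-79 [x1,x2,x3,x4=1001]: 11111111  (ones: 8)
  rows 80-87 [x1,x2,x3,x4=1010]: 11111111  (ones: 8)
  rows 88-95 [x1,x2,x3,x4=1011]: 11111111  (ones: 8)
  rows 96-103 [x1,x2,x3,x4=1100]: 11111111  (ones: 8)
  rows 104-111 [x1,x2,x3,x4=1101]: 11111111  (ones: 8)
  rows 112-119 [x1,x2,x3,x4=1110]: 11111111  (ones: 8)
  rows 120-127 [x1,x2,x3,x4=1111]: 11111111  (ones: 8)
Count of 1-rows = 8+8+8+8+8+8+8+8+8+8+8+8+8+8+8+8 = 128

128


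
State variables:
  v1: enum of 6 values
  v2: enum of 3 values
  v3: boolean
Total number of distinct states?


State space = product of domain sizes of all variables.
Domain sizes:
  v1 (enum of 6 values): 6
  v2 (enum of 3 values): 3
  v3 (boolean): 2
Product = 6 * 3 * 2 = 36

36


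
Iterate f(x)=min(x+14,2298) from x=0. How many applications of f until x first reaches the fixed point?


Step 1: x=0, cap=2298, increment=14
Step 2: x grows by 14 each step until capped at 2298; fixed point is x=2298
Step 3: iterations = ceil(2298/14) = 165

165


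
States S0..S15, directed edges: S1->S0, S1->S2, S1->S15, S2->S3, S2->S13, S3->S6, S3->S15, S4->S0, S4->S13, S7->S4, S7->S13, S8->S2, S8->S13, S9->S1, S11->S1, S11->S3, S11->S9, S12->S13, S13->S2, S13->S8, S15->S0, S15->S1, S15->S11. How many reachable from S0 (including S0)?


BFS from S0:
  layer 0: {S0}
Reachable set: {S0}
Count = 1

1


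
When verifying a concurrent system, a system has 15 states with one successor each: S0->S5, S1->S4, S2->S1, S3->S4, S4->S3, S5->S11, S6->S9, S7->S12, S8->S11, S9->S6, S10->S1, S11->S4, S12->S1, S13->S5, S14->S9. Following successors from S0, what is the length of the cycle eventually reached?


Trace from S0 until a state repeats:
  S0 -> S5 -> S11 -> S4 -> S3 -> S4
S4 first seen at step 3, revisited at step 5.
Cycle length = 5 - 3 = 2

2


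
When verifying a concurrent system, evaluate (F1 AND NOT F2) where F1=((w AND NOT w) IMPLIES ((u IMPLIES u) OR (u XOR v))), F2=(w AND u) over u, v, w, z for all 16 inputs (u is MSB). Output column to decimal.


F1 = ((w AND NOT w) IMPLIES ((u IMPLIES u) OR (u XOR v)))
F2 = (w AND u)
Counterexample to F1=>F2 is where F1=1 and F2=0.
Evaluate each row (bits = u,v,w,z, MSB first):
  row 0 [0000]: F1=1 F2=0 -> F1&~F2 -> 1
  row 1 [0001]: F1=1 F2=0 -> F1&~F2 -> 1
  row 2 [0010]: F1=1 F2=0 -> F1&~F2 -> 1
  row 3 [0011]: F1=1 F2=0 -> F1&~F2 -> 1
  row 4 [0100]: F1=1 F2=0 -> F1&~F2 -> 1
  row 5 [0101]: F1=1 F2=0 -> F1&~F2 -> 1
  row 6 [0110]: F1=1 F2=0 -> F1&~F2 -> 1
  row 7 [0111]: F1=1 F2=0 -> F1&~F2 -> 1
  row 8 [1000]: F1=1 F2=0 -> F1&~F2 -> 1
  row 9 [1001]: F1=1 F2=0 -> F1&~F2 -> 1
  row 10 [1010]: F1=1 F2=1 -> F1&~F2 -> 0
  row 11 [1011]: F1=1 F2=1 -> F1&~F2 -> 0
  row 12 [1100]: F1=1 F2=0 -> F1&~F2 -> 1
  row 13 [1101]: F1=1 F2=0 -> F1&~F2 -> 1
  row 14 [1110]: F1=1 F2=1 -> F1&~F2 -> 0
  row 15 [1111]: F1=1 F2=1 -> F1&~F2 -> 0
Full result column, 4 rows per line (u,v fixed per line; w,z runs 00..11 left to right):
  rows 0-3 [u,v=00]: 1111  = hex F
  rows 4-7 [u,v=01]: 1111  = hex F
  rows 8-11 [u,v=10]: 1100  = hex C
  rows 12-15 [u,v=11]: 1100  = hex C
Counterexample vector (row 0 .. row 15) = 1111111111001100
Output column grouped in 4s = 1111 1111 1100 1100 = 0xFFCC
Convert to decimal digit by digit (value = value*16 + digit):
  F -> 15
  15*16 + 15 (F) = 255
  255*16 + 12 (C) = 4092
  4092*16 + 12 (C) = 65484
Decimal = 65484

65484


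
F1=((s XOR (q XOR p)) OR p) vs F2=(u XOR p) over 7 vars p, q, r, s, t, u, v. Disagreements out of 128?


F1 = ((s XOR (q XOR p)) OR p)
F2 = (u XOR p)
Evaluate both on each of 128 rows (bits = p,q,r,s,t,u,v):
  row 0 [0000000]: F1=0 F2=0 -> 0
  row 1 [0000001]: F1=0 F2=0 -> 0
  row 2 [0000010]: F1=0 F2=1 (differ) -> 1
  row 3 [0000011]: F1=0 F2=1 (differ) -> 1
  row 4 [0000100]: F1=0 F2=0 -> 0
  (every remaining row is evaluated the same way; all 128 results are listed next)
Full result column, 8 rows per line (p,q,r,s fixed per line; t,u,v runs 000..111 left to right):
  rows 0-7 [p,q,r,s=0000]: 00110011  (ones: 4)
  rows 8-15 [p,q,r,s=0001]: 11001100  (ones: 4)
  rows 16-23 [p,q,r,s=0010]: 00110011  (ones: 4)
  rows 24-31 [p,q,r,s=0011]: 11001100  (ones: 4)
  rows 32-39 [p,q,r,s=0100]: 11001100  (ones: 4)
  rows 40-47 [p,q,r,s=0101]: 00110011  (ones: 4)
  rows 48-55 [p,q,r,s=0110]: 11001100  (ones: 4)
  rows 56-63 [p,q,r,s=0111]: 00110011  (ones: 4)
  rows 64-71 [p,q,r,s=1000]: 00110011  (ones: 4)
  rows 72-79 [p,q,r,s=1001]: 00110011  (ones: 4)
  rows 80-87 [p,q,r,s=1010]: 00110011  (ones: 4)
  rows 88-95 [p,q,r,s=1011]: 00110011  (ones: 4)
  rows 96-103 [p,q,r,s=1100]: 00110011  (ones: 4)
  rows 104-111 [p,q,r,s=1101]: 00110011  (ones: 4)
  rows 112-119 [p,q,r,s=1110]: 00110011  (ones: 4)
  rows 120-127 [p,q,r,s=1111]: 00110011  (ones: 4)
Disagreements = 4+4+4+4+4+4+4+4+4+4+4+4+4+4+4+4 = 64

64


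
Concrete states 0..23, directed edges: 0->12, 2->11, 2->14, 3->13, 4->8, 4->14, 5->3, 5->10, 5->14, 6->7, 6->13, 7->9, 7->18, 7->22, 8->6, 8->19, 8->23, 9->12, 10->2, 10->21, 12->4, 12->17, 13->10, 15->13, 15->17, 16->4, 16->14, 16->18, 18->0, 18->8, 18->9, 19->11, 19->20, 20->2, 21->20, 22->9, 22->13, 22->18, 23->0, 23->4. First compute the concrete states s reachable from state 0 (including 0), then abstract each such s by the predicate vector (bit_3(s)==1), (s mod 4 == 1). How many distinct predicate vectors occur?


BFS from 0:
Concrete reachable: {0, 2, 4, 6, 7, 8, 9, 10, 11, 12, 13, 14, 17, 18, 19, 20, 21, 22, 23}
Abstract via predicates (bit_3(s)==1), (s mod 4 == 1):
  (0,0) <- {0, 2, 4, 6, 7, 18, 19, 20, 22, 23}
  (0,1) <- {17, 21}
  (1,0) <- {8, 10, 11, 12, 14}
  (1,1) <- {9, 13}
Distinct abstract states = 4

4


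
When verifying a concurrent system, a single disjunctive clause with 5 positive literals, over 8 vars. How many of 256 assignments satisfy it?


Step 1: Total=2^8=256
Step 2: Unsat when all 5 false: 2^3=8
Step 3: Sat=256-8=248

248


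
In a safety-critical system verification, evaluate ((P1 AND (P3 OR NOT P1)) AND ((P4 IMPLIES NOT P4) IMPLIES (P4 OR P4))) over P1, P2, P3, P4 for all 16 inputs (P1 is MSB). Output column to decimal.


Formula: ((P1 AND (P3 OR NOT P1)) AND ((P4 IMPLIES NOT P4) IMPLIES (P4 OR P4))) over P1, P2, P3, P4 (16 rows)
Evaluate each row (bits = P1,P2,P3,P4, MSB first):
  row 0 [0000]: ((0 AND (0 OR NOT 0)) AND ((0 IMPLIES NOT 0) IMPLIES (0 OR 0))) -> 0
  row 1 [0001]: ((0 AND (0 OR NOT 0)) AND ((1 IMPLIES NOT 1) IMPLIES (1 OR 1))) -> 0
  row 2 [0010]: ((0 AND (1 OR NOT 0)) AND ((0 IMPLIES NOT 0) IMPLIES (0 OR 0))) -> 0
  row 3 [0011]: ((0 AND (1 OR NOT 0)) AND ((1 IMPLIES NOT 1) IMPLIES (1 OR 1))) -> 0
  row 4 [0100]: ((0 AND (0 OR NOT 0)) AND ((0 IMPLIES NOT 0) IMPLIES (0 OR 0))) -> 0
  row 5 [0101]: ((0 AND (0 OR NOT 0)) AND ((1 IMPLIES NOT 1) IMPLIES (1 OR 1))) -> 0
  row 6 [0110]: ((0 AND (1 OR NOT 0)) AND ((0 IMPLIES NOT 0) IMPLIES (0 OR 0))) -> 0
  row 7 [0111]: ((0 AND (1 OR NOT 0)) AND ((1 IMPLIES NOT 1) IMPLIES (1 OR 1))) -> 0
  row 8 [1000]: ((1 AND (0 OR NOT 1)) AND ((0 IMPLIES NOT 0) IMPLIES (0 OR 0))) -> 0
  row 9 [1001]: ((1 AND (0 OR NOT 1)) AND ((1 IMPLIES NOT 1) IMPLIES (1 OR 1))) -> 0
  row 10 [1010]: ((1 AND (1 OR NOT 1)) AND ((0 IMPLIES NOT 0) IMPLIES (0 OR 0))) -> 0
  row 11 [1011]: ((1 AND (1 OR NOT 1)) AND ((1 IMPLIES NOT 1) IMPLIES (1 OR 1))) -> 1
  row 12 [1100]: ((1 AND (0 OR NOT 1)) AND ((0 IMPLIES NOT 0) IMPLIES (0 OR 0))) -> 0
  row 13 [1101]: ((1 AND (0 OR NOT 1)) AND ((1 IMPLIES NOT 1) IMPLIES (1 OR 1))) -> 0
  row 14 [1110]: ((1 AND (1 OR NOT 1)) AND ((0 IMPLIES NOT 0) IMPLIES (0 OR 0))) -> 0
  row 15 [1111]: ((1 AND (1 OR NOT 1)) AND ((1 IMPLIES NOT 1) IMPLIES (1 OR 1))) -> 1
Full result column, 4 rows per line (P1,P2 fixed per line; P3,P4 runs 00..11 left to right):
  rows 0-3 [P1,P2=00]: 0000  = hex 0
  rows 4-7 [P1,P2=01]: 0000  = hex 0
  rows 8-11 [P1,P2=10]: 0001  = hex 1
  rows 12-15 [P1,P2=11]: 0001  = hex 1
Output column (row 0 .. row 15) = 0000000000010001
Output column grouped in 4s = 0000 0000 0001 0001 = 0x0011
Convert to decimal digit by digit (value = value*16 + digit):
  0 -> 0
  0*16 + 0 = 0
  0*16 + 1 = 1
  1*16 + 1 = 17
Decimal = 17

17


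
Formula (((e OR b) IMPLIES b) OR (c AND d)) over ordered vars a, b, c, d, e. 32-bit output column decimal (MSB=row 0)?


Formula: (((e OR b) IMPLIES b) OR (c AND d)) over a, b, c, d, e (32 rows)
Evaluate each row (bits = a,b,c,d,e, MSB first):
  row 0 [00000]: (((0 OR 0) IMPLIES 0) OR (0 AND 0)) -> 1
  row 1 [00001]: (((1 OR 0) IMPLIES 0) OR (0 AND 0)) -> 0
  row 2 [00010]: (((0 OR 0) IMPLIES 0) OR (0 AND 1)) -> 1
  row 3 [00011]: (((1 OR 0) IMPLIES 0) OR (0 AND 1)) -> 0
  row 4 [00100]: (((0 OR 0) IMPLIES 0) OR (1 AND 0)) -> 1
  row 5 [00101]: (((1 OR 0) IMPLIES 0) OR (1 AND 0)) -> 0
  row 6 [00110]: (((0 OR 0) IMPLIES 0) OR (1 AND 1)) -> 1
  row 7 [00111]: (((1 OR 0) IMPLIES 0) OR (1 AND 1)) -> 1
  row 8 [01000]: (((0 OR 1) IMPLIES 1) OR (0 AND 0)) -> 1
  row 9 [01001]: (((1 OR 1) IMPLIES 1) OR (0 AND 0)) -> 1
  row 10 [01010]: (((0 OR 1) IMPLIES 1) OR (0 AND 1)) -> 1
  row 11 [01011]: (((1 OR 1) IMPLIES 1) OR (0 AND 1)) -> 1
  row 12 [01100]: (((0 OR 1) IMPLIES 1) OR (1 AND 0)) -> 1
  row 13 [01101]: (((1 OR 1) IMPLIES 1) OR (1 AND 0)) -> 1
  row 14 [01110]: (((0 OR 1) IMPLIES 1) OR (1 AND 1)) -> 1
  row 15 [01111]: (((1 OR 1) IMPLIES 1) OR (1 AND 1)) -> 1
  row 16 [10000]: (((0 OR 0) IMPLIES 0) OR (0 AND 0)) -> 1
  row 17 [10001]: (((1 OR 0) IMPLIES 0) OR (0 AND 0)) -> 0
  row 18 [10010]: (((0 OR 0) IMPLIES 0) OR (0 AND 1)) -> 1
  row 19 [10011]: (((1 OR 0) IMPLIES 0) OR (0 AND 1)) -> 0
  row 20 [10100]: (((0 OR 0) IMPLIES 0) OR (1 AND 0)) -> 1
  row 21 [10101]: (((1 OR 0) IMPLIES 0) OR (1 AND 0)) -> 0
  row 22 [10110]: (((0 OR 0) IMPLIES 0) OR (1 AND 1)) -> 1
  row 23 [10111]: (((1 OR 0) IMPLIES 0) OR (1 AND 1)) -> 1
  row 24 [11000]: (((0 OR 1) IMPLIES 1) OR (0 AND 0)) -> 1
  row 25 [11001]: (((1 OR 1) IMPLIES 1) OR (0 AND 0)) -> 1
  row 26 [11010]: (((0 OR 1) IMPLIES 1) OR (0 AND 1)) -> 1
  row 27 [11011]: (((1 OR 1) IMPLIES 1) OR (0 AND 1)) -> 1
  row 28 [11100]: (((0 OR 1) IMPLIES 1) OR (1 AND 0)) -> 1
  row 29 [11101]: (((1 OR 1) IMPLIES 1) OR (1 AND 0)) -> 1
  row 30 [11110]: (((0 OR 1) IMPLIES 1) OR (1 AND 1)) -> 1
  row 31 [11111]: (((1 OR 1) IMPLIES 1) OR (1 AND 1)) -> 1
Full result column, 4 rows per line (a,b,c fixed per line; d,e runs 00..11 left to right):
  rows 0-3 [a,b,c=000]: 1010  = hex A
  rows 4-7 [a,b,c=001]: 1011  = hex B
  rows 8-11 [a,b,c=010]: 1111  = hex F
  rows 12-15 [a,b,c=011]: 1111  = hex F
  rows 16-19 [a,b,c=100]: 1010  = hex A
  rows 20-23 [a,b,c=101]: 1011  = hex B
  rows 24-27 [a,b,c=110]: 1111  = hex F
  rows 28-31 [a,b,c=111]: 1111  = hex F
Output column (row 0 .. row 31) = 10101011111111111010101111111111
Output column grouped in 4s = 1010 1011 1111 1111 1010 1011 1111 1111 = 0xABFFABFF
Convert to decimal digit by digit (value = value*16 + digit):
  A -> 10
  10*16 + 11 (B) = 171
  171*16 + 15 (F) = 2751
  2751*16 + 15 (F) = 44031
  44031*16 + 10 (A) = 704506
  704506*16 + 11 (B) = 11272107
  11272107*16 + 15 (F) = 180353727
  180353727*16 + 15 (F) = 2885659647
Decimal = 2885659647

2885659647


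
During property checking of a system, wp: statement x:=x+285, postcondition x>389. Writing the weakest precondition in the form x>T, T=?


Formula: wp(x:=E, P) = P[E/x] (substitute E for x in postcondition)
Step 1: Postcondition: x>389
Step 2: Substitute x+285 for x: x+285>389
Step 3: Solve for x: x > 389-285 = 104

104


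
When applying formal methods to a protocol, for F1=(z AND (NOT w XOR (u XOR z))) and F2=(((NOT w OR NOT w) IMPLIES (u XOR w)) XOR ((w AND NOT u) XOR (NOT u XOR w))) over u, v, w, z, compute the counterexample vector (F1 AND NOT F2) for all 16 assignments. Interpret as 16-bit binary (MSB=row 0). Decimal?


F1 = (z AND (NOT w XOR (u XOR z)))
F2 = (((NOT w OR NOT w) IMPLIES (u XOR w)) XOR ((w AND NOT u) XOR (NOT u XOR w)))
Counterexample to F1=>F2 is where F1=1 and F2=0.
Evaluate each row (bits = u,v,w,z, MSB first):
  row 0 [0000]: F1=0 F2=1 -> F1&~F2 -> 0
  row 1 [0001]: F1=0 F2=1 -> F1&~F2 -> 0
  row 2 [0010]: F1=0 F2=0 -> F1&~F2 -> 0
  row 3 [0011]: F1=1 F2=0 -> F1&~F2 -> 1
  row 4 [0100]: F1=0 F2=1 -> F1&~F2 -> 0
  row 5 [0101]: F1=0 F2=1 -> F1&~F2 -> 0
  row 6 [0110]: F1=0 F2=0 -> F1&~F2 -> 0
  row 7 [0111]: F1=1 F2=0 -> F1&~F2 -> 1
  row 8 [1000]: F1=0 F2=1 -> F1&~F2 -> 0
  row 9 [1001]: F1=1 F2=1 -> F1&~F2 -> 0
  row 10 [1010]: F1=0 F2=0 -> F1&~F2 -> 0
  row 11 [1011]: F1=0 F2=0 -> F1&~F2 -> 0
  row 12 [1100]: F1=0 F2=1 -> F1&~F2 -> 0
  row 13 [1101]: F1=1 F2=1 -> F1&~F2 -> 0
  row 14 [1110]: F1=0 F2=0 -> F1&~F2 -> 0
  row 15 [1111]: F1=0 F2=0 -> F1&~F2 -> 0
Full result column, 4 rows per line (u,v fixed per line; w,z runs 00..11 left to right):
  rows 0-3 [u,v=00]: 0001  = hex 1
  rows 4-7 [u,v=01]: 0001  = hex 1
  rows 8-11 [u,v=10]: 0000  = hex 0
  rows 12-15 [u,v=11]: 0000  = hex 0
Counterexample vector (row 0 .. row 15) = 0001000100000000
Output column grouped in 4s = 0001 0001 0000 0000 = 0x1100
Convert to decimal digit by digit (value = value*16 + digit):
  1 -> 1
  1*16 + 1 = 17
  17*16 + 0 = 272
  272*16 + 0 = 4352
Decimal = 4352

4352


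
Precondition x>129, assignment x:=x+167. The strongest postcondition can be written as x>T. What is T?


Formula: sp(P, x:=E) = exists old_x. (x = E[old_x/x]) AND P[old_x/x] (old_x is the value of x before the assignment; eliminate old_x by solving x = E[old_x/x] for old_x)
Step 1: Precondition P: x>129, i.e. old_x > 129
Step 2: Assignment gives x = old_x + 167, so old_x = x - 167
Step 3: Substitute into P: x - 167 > 129
Step 4: Simplify: x > 129+167 = 296

296


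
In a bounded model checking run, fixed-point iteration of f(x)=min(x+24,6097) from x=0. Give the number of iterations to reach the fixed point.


Step 1: x=0, cap=6097, increment=24
Step 2: x grows by 24 each step until capped at 6097; fixed point is x=6097
Step 3: iterations = ceil(6097/24) = 255

255


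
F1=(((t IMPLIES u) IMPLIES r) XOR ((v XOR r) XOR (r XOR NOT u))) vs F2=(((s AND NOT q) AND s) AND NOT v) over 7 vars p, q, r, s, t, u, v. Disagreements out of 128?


F1 = (((t IMPLIES u) IMPLIES r) XOR ((v XOR r) XOR (r XOR NOT u)))
F2 = (((s AND NOT q) AND s) AND NOT v)
Evaluate both on each of 128 rows (bits = p,q,r,s,t,u,v):
  row 0 [0000000]: F1=1 F2=0 (differ) -> 1
  row 1 [0000001]: F1=0 F2=0 -> 0
  row 2 [0000010]: F1=0 F2=0 -> 0
  row 3 [0000011]: F1=1 F2=0 (differ) -> 1
  row 4 [0000100]: F1=0 F2=0 -> 0
  (every remaining row is evaluated the same way; all 128 results are listed next)
Full result column, 8 rows per line (p,q,r,s fixed per line; t,u,v runs 000..111 left to right):
  rows 0-7 [p,q,r,s=0000]: 10010101  (ones: 4)
  rows 8-15 [p,q,r,s=0001]: 00111111  (ones: 6)
  rows 16-23 [p,q,r,s=0010]: 01100110  (ones: 4)
  rows 24-31 [p,q,r,s=0011]: 11001100  (ones: 4)
  rows 32-39 [p,q,r,s=0100]: 10010101  (ones: 4)
  rows 40-47 [p,q,r,s=0101]: 10010101  (ones: 4)
  rows 48-55 [p,q,r,s=0110]: 01100110  (ones: 4)
  rows 56-63 [p,q,r,s=0111]: 01100110  (ones: 4)
  rows 64-71 [p,q,r,s=1000]: 10010101  (ones: 4)
  rows 72-79 [p,q,r,s=1001]: 00111111  (ones: 6)
  rows 80-87 [p,q,r,s=1010]: 01100110  (ones: 4)
  rows 88-95 [p,q,r,s=1011]: 11001100  (ones: 4)
  rows 96-103 [p,q,r,s=1100]: 10010101  (ones: 4)
  rows 104-111 [p,q,r,s=1101]: 10010101  (ones: 4)
  rows 112-119 [p,q,r,s=1110]: 01100110  (ones: 4)
  rows 120-127 [p,q,r,s=1111]: 01100110  (ones: 4)
Disagreements = 4+6+4+4+4+4+4+4+4+6+4+4+4+4+4+4 = 68

68


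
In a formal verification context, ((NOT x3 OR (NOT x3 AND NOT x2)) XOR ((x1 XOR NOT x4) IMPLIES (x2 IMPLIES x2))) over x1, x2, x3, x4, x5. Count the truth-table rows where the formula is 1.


Formula: ((NOT x3 OR (NOT x3 AND NOT x2)) XOR ((x1 XOR NOT x4) IMPLIES (x2 IMPLIES x2))) over 5 vars (32 rows)
Evaluate each row (x1, x2, x3, x4, x5 as bits, MSB first):
  row 0 [00000]: ((NOT 0 OR (NOT 0 AND NOT 0)) XOR ((0 XOR NOT 0) IMPLIES (0 IMPLIES 0))) -> 0
  row 1 [00001]: ((NOT 0 OR (NOT 0 AND NOT 0)) XOR ((0 XOR NOT 0) IMPLIES (0 IMPLIES 0))) -> 0
  row 2 [00010]: ((NOT 0 OR (NOT 0 AND NOT 0)) XOR ((0 XOR NOT 1) IMPLIES (0 IMPLIES 0))) -> 0
  row 3 [00011]: ((NOT 0 OR (NOT 0 AND NOT 0)) XOR ((0 XOR NOT 1) IMPLIES (0 IMPLIES 0))) -> 0
  row 4 [00100]: ((NOT 1 OR (NOT 1 AND NOT 0)) XOR ((0 XOR NOT 0) IMPLIES (0 IMPLIES 0))) -> 1
  row 5 [00101]: ((NOT 1 OR (NOT 1 AND NOT 0)) XOR ((0 XOR NOT 0) IMPLIES (0 IMPLIES 0))) -> 1
  row 6 [00110]: ((NOT 1 OR (NOT 1 AND NOT 0)) XOR ((0 XOR NOT 1) IMPLIES (0 IMPLIES 0))) -> 1
  row 7 [00111]: ((NOT 1 OR (NOT 1 AND NOT 0)) XOR ((0 XOR NOT 1) IMPLIES (0 IMPLIES 0))) -> 1
  row 8 [01000]: ((NOT 0 OR (NOT 0 AND NOT 1)) XOR ((0 XOR NOT 0) IMPLIES (1 IMPLIES 1))) -> 0
  row 9 [01001]: ((NOT 0 OR (NOT 0 AND NOT 1)) XOR ((0 XOR NOT 0) IMPLIES (1 IMPLIES 1))) -> 0
  row 10 [01010]: ((NOT 0 OR (NOT 0 AND NOT 1)) XOR ((0 XOR NOT 1) IMPLIES (1 IMPLIES 1))) -> 0
  row 11 [01011]: ((NOT 0 OR (NOT 0 AND NOT 1)) XOR ((0 XOR NOT 1) IMPLIES (1 IMPLIES 1))) -> 0
  row 12 [01100]: ((NOT 1 OR (NOT 1 AND NOT 1)) XOR ((0 XOR NOT 0) IMPLIES (1 IMPLIES 1))) -> 1
  row 13 [01101]: ((NOT 1 OR (NOT 1 AND NOT 1)) XOR ((0 XOR NOT 0) IMPLIES (1 IMPLIES 1))) -> 1
  row 14 [01110]: ((NOT 1 OR (NOT 1 AND NOT 1)) XOR ((0 XOR NOT 1) IMPLIES (1 IMPLIES 1))) -> 1
  row 15 [01111]: ((NOT 1 OR (NOT 1 AND NOT 1)) XOR ((0 XOR NOT 1) IMPLIES (1 IMPLIES 1))) -> 1
  row 16 [10000]: ((NOT 0 OR (NOT 0 AND NOT 0)) XOR ((1 XOR NOT 0) IMPLIES (0 IMPLIES 0))) -> 0
  row 17 [10001]: ((NOT 0 OR (NOT 0 AND NOT 0)) XOR ((1 XOR NOT 0) IMPLIES (0 IMPLIES 0))) -> 0
  row 18 [10010]: ((NOT 0 OR (NOT 0 AND NOT 0)) XOR ((1 XOR NOT 1) IMPLIES (0 IMPLIES 0))) -> 0
  row 19 [10011]: ((NOT 0 OR (NOT 0 AND NOT 0)) XOR ((1 XOR NOT 1) IMPLIES (0 IMPLIES 0))) -> 0
  row 20 [10100]: ((NOT 1 OR (NOT 1 AND NOT 0)) XOR ((1 XOR NOT 0) IMPLIES (0 IMPLIES 0))) -> 1
  row 21 [10101]: ((NOT 1 OR (NOT 1 AND NOT 0)) XOR ((1 XOR NOT 0) IMPLIES (0 IMPLIES 0))) -> 1
  row 22 [10110]: ((NOT 1 OR (NOT 1 AND NOT 0)) XOR ((1 XOR NOT 1) IMPLIES (0 IMPLIES 0))) -> 1
  row 23 [10111]: ((NOT 1 OR (NOT 1 AND NOT 0)) XOR ((1 XOR NOT 1) IMPLIES (0 IMPLIES 0))) -> 1
  row 24 [11000]: ((NOT 0 OR (NOT 0 AND NOT 1)) XOR ((1 XOR NOT 0) IMPLIES (1 IMPLIES 1))) -> 0
  row 25 [11001]: ((NOT 0 OR (NOT 0 AND NOT 1)) XOR ((1 XOR NOT 0) IMPLIES (1 IMPLIES 1))) -> 0
  row 26 [11010]: ((NOT 0 OR (NOT 0 AND NOT 1)) XOR ((1 XOR NOT 1) IMPLIES (1 IMPLIES 1))) -> 0
  row 27 [11011]: ((NOT 0 OR (NOT 0 AND NOT 1)) XOR ((1 XOR NOT 1) IMPLIES (1 IMPLIES 1))) -> 0
  row 28 [11100]: ((NOT 1 OR (NOT 1 AND NOT 1)) XOR ((1 XOR NOT 0) IMPLIES (1 IMPLIES 1))) -> 1
  row 29 [11101]: ((NOT 1 OR (NOT 1 AND NOT 1)) XOR ((1 XOR NOT 0) IMPLIES (1 IMPLIES 1))) -> 1
  row 30 [11110]: ((NOT 1 OR (NOT 1 AND NOT 1)) XOR ((1 XOR NOT 1) IMPLIES (1 IMPLIES 1))) -> 1
  row 31 [11111]: ((NOT 1 OR (NOT 1 AND NOT 1)) XOR ((1 XOR NOT 1) IMPLIES (1 IMPLIES 1))) -> 1
Full result column, 8 rows per line (x1,x2 fixed per line; x3,x4,x5 runs 000..111 left to right):
  rows 0-7 [x1,x2=00]: 00001111  (ones: 4)
  rows 8-15 [x1,x2=01]: 00001111  (ones: 4)
  rows 16-23 [x1,x2=10]: 00001111  (ones: 4)
  rows 24-31 [x1,x2=11]: 00001111  (ones: 4)
Count of 1-rows = 4+4+4+4 = 16

16


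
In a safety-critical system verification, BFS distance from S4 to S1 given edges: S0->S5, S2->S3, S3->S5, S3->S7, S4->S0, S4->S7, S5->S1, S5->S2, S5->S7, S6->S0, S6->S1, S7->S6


BFS layer-by-layer from S4:
  dist 0: {S4}
  dist 1: {S0, S7}
  dist 2: {S5, S6}
  dist 3: {S1, S2}
  -> S1 reached at distance 3
Shortest path length = 3

3


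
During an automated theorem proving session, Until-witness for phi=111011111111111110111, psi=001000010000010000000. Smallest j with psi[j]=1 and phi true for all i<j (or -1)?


(phi U psi) at 0: need smallest j with psi[j]=1 and phi[i]=1 for all i in [0,j).
Scan from step 0:
  step 0: phi=1, psi=0 -> continue
  step 1: phi=1, psi=0 -> continue
  step 2: psi=1 and phi held for [0,2) -> witness found
Witness step = 2

2


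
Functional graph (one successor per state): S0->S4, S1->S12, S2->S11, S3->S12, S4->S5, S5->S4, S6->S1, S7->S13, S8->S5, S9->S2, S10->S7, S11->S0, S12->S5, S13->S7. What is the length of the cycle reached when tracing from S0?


Trace from S0 until a state repeats:
  S0 -> S4 -> S5 -> S4
S4 first seen at step 1, revisited at step 3.
Cycle length = 3 - 1 = 2

2


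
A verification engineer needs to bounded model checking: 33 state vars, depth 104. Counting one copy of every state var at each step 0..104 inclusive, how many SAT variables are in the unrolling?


BMC unrolls to depth k, creating one copy of each state var for steps 0..k.
Step count = 104 + 1 = 105 (steps 0 through 104)
Vars per step = 33
Total = 33 * 105 = 3465

3465


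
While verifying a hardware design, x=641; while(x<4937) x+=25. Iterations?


Step 1: x goes from 641 toward 4937 by 25; the body runs while x<4937, so iterations = ceil((bound-start)/step)
Step 2: Distance=4296
Step 3: ceil(4296/25)=172

172


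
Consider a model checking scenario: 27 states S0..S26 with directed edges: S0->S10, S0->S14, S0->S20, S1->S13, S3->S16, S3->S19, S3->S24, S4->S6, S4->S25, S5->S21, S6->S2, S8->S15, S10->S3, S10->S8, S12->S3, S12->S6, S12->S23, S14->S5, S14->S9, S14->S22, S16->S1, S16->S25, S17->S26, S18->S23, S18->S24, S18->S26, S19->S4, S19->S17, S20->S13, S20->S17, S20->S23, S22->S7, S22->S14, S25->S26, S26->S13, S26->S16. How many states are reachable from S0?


BFS from S0:
  layer 0: {S0}
  layer 1: {S10, S14, S20}
  layer 2: {S3, S5, S8, S9, S13, S17, S22, S23}
  layer 3: {S7, S15, S16, S19, S21, S24, S26}
  layer 4: {S1, S4, S25}
  layer 5: {S6}
  layer 6: {S2}
Reachable set: {S0, S1, S2, S3, S4, S5, S6, S7, S8, S9, S10, S13, S14, S15, S16, S17, S19, S20, S21, S22, S23, S24, S25, S26}
Count = 24

24


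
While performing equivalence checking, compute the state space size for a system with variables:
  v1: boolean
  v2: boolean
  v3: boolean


State space = product of domain sizes of all variables.
Domain sizes:
  v1 (boolean): 2
  v2 (boolean): 2
  v3 (boolean): 2
Product = 2 * 2 * 2 = 8

8


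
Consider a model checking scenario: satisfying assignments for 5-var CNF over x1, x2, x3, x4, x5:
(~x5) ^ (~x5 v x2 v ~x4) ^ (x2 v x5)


CNF with 3 clauses over 5 vars (32 assignments).
An assignment satisfies CNF iff every clause has >=1 true literal.
Check each row (bits = x1,x2,x3,x4,x5; clause T/F shown):
  row 0 [00000]: clauses=TTF -> 0
  row 1 [00001]: clauses=FTT -> 0
  row 2 [00010]: clauses=TTF -> 0
  row 3 [00011]: clauses=FFT -> 0
  row 4 [00100]: clauses=TTF -> 0
  row 5 [00101]: clauses=FTT -> 0
  row 6 [00110]: clauses=TTF -> 0
  row 7 [00111]: clauses=FFT -> 0
  row 8 [01000]: clauses=TTT -> 1
  row 9 [01001]: clauses=FTT -> 0
  row 10 [01010]: clauses=TTT -> 1
  row 11 [01011]: clauses=FTT -> 0
  row 12 [01100]: clauses=TTT -> 1
  row 13 [01101]: clauses=FTT -> 0
  row 14 [01110]: clauses=TTT -> 1
  row 15 [01111]: clauses=FTT -> 0
  row 16 [10000]: clauses=TTF -> 0
  row 17 [10001]: clauses=FTT -> 0
  row 18 [10010]: clauses=TTF -> 0
  row 19 [10011]: clauses=FFT -> 0
  row 20 [10100]: clauses=TTF -> 0
  row 21 [10101]: clauses=FTT -> 0
  row 22 [10110]: clauses=TTF -> 0
  row 23 [10111]: clauses=FFT -> 0
  row 24 [11000]: clauses=TTT -> 1
  row 25 [11001]: clauses=FTT -> 0
  row 26 [11010]: clauses=TTT -> 1
  row 27 [11011]: clauses=FTT -> 0
  row 28 [11100]: clauses=TTT -> 1
  row 29 [11101]: clauses=FTT -> 0
  row 30 [11110]: clauses=TTT -> 1
  row 31 [11111]: clauses=FTT -> 0
Full result column, 8 rows per line (x1,x2 fixed per line; x3,x4,x5 runs 000..111 left to right):
  rows 0-7 [x1,x2=00]: 00000000  (ones: 0)
  rows 8-15 [x1,x2=01]: 10101010  (ones: 4)
  rows 16-23 [x1,x2=10]: 00000000  (ones: 0)
  rows 24-31 [x1,x2=11]: 10101010  (ones: 4)
Satisfying assignments = 0+4+0+4 = 8

8


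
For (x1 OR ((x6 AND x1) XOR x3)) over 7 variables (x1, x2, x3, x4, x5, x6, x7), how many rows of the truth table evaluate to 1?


Formula: (x1 OR ((x6 AND x1) XOR x3)) over 7 vars (128 rows)
Evaluate each row (x1, x2, x3, x4, x5, x6, x7 as bits, MSB first):
  row 0 [0000000]: (0 OR ((0 AND 0) XOR 0)) -> 0
  row 1 [0000001]: (0 OR ((0 AND 0) XOR 0)) -> 0
  row 2 [0000010]: (0 OR ((1 AND 0) XOR 0)) -> 0
  row 3 [0000011]: (0 OR ((1 AND 0) XOR 0)) -> 0
  row 4 [0000100]: (0 OR ((0 AND 0) XOR 0)) -> 0
  (every remaining row is evaluated the same way; all 128 results are listed next)
Full result column, 8 rows per line (x1,x2,x3,x4 fixed per line; x5,x6,x7 runs 000..111 left to right):
  rows 0-7 [x1,x2,x3,x4=0000]: 00000000  (ones: 0)
  rows 8-15 [x1,x2,x3,x4=0001]: 00000000  (ones: 0)
  rows 16-23 [x1,x2,x3,x4=0010]: 11111111  (ones: 8)
  rows 24-31 [x1,x2,x3,x4=0011]: 11111111  (ones: 8)
  rows 32-39 [x1,x2,x3,x4=0100]: 00000000  (ones: 0)
  rows 40-47 [x1,x2,x3,x4=0101]: 00000000  (ones: 0)
  rows 48-55 [x1,x2,x3,x4=0110]: 11111111  (ones: 8)
  rows 56-63 [x1,x2,x3,x4=0111]: 11111111  (ones: 8)
  rows 64-71 [x1,x2,x3,x4=1000]: 11111111  (ones: 8)
  rows 72-79 [x1,x2,x3,x4=1001]: 11111111  (ones: 8)
  rows 80-87 [x1,x2,x3,x4=1010]: 11111111  (ones: 8)
  rows 88-95 [x1,x2,x3,x4=1011]: 11111111  (ones: 8)
  rows 96-103 [x1,x2,x3,x4=1100]: 11111111  (ones: 8)
  rows 104-111 [x1,x2,x3,x4=1101]: 11111111  (ones: 8)
  rows 112-119 [x1,x2,x3,x4=1110]: 11111111  (ones: 8)
  rows 120-127 [x1,x2,x3,x4=1111]: 11111111  (ones: 8)
Count of 1-rows = 0+0+8+8+0+0+8+8+8+8+8+8+8+8+8+8 = 96

96


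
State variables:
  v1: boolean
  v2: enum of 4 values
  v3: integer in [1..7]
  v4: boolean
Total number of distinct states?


State space = product of domain sizes of all variables.
Domain sizes:
  v1 (boolean): 2
  v2 (enum of 4 values): 4
  v3 (integer in [1..7]): 7
  v4 (boolean): 2
Product = 2 * 4 * 7 * 2 = 112

112


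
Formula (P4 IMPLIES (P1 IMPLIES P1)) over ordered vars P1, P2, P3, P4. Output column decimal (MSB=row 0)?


Formula: (P4 IMPLIES (P1 IMPLIES P1)) over P1, P2, P3, P4 (16 rows)
Evaluate each row (bits = P1,P2,P3,P4, MSB first):
  row 0 [0000]: (0 IMPLIES (0 IMPLIES 0)) -> 1
  row 1 [0001]: (1 IMPLIES (0 IMPLIES 0)) -> 1
  row 2 [0010]: (0 IMPLIES (0 IMPLIES 0)) -> 1
  row 3 [0011]: (1 IMPLIES (0 IMPLIES 0)) -> 1
  row 4 [0100]: (0 IMPLIES (0 IMPLIES 0)) -> 1
  row 5 [0101]: (1 IMPLIES (0 IMPLIES 0)) -> 1
  row 6 [0110]: (0 IMPLIES (0 IMPLIES 0)) -> 1
  row 7 [0111]: (1 IMPLIES (0 IMPLIES 0)) -> 1
  row 8 [1000]: (0 IMPLIES (1 IMPLIES 1)) -> 1
  row 9 [1001]: (1 IMPLIES (1 IMPLIES 1)) -> 1
  row 10 [1010]: (0 IMPLIES (1 IMPLIES 1)) -> 1
  row 11 [1011]: (1 IMPLIES (1 IMPLIES 1)) -> 1
  row 12 [1100]: (0 IMPLIES (1 IMPLIES 1)) -> 1
  row 13 [1101]: (1 IMPLIES (1 IMPLIES 1)) -> 1
  row 14 [1110]: (0 IMPLIES (1 IMPLIES 1)) -> 1
  row 15 [1111]: (1 IMPLIES (1 IMPLIES 1)) -> 1
Full result column, 4 rows per line (P1,P2 fixed per line; P3,P4 runs 00..11 left to right):
  rows 0-3 [P1,P2=00]: 1111  = hex F
  rows 4-7 [P1,P2=01]: 1111  = hex F
  rows 8-11 [P1,P2=10]: 1111  = hex F
  rows 12-15 [P1,P2=11]: 1111  = hex F
Output column (row 0 .. row 15) = 1111111111111111
Output column grouped in 4s = 1111 1111 1111 1111 = 0xFFFF
Convert to decimal digit by digit (value = value*16 + digit):
  F -> 15
  15*16 + 15 (F) = 255
  255*16 + 15 (F) = 4095
  4095*16 + 15 (F) = 65535
Decimal = 65535

65535


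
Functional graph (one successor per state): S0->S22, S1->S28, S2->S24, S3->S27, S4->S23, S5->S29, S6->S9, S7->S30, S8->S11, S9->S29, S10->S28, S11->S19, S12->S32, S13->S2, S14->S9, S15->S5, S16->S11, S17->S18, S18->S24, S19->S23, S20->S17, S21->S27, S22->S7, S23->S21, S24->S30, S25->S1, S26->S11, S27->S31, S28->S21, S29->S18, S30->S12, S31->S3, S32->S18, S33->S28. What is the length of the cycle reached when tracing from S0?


Trace from S0 until a state repeats:
  S0 -> S22 -> S7 -> S30 -> S12 -> S32 -> S18 -> S24 -> S30
S30 first seen at step 3, revisited at step 8.
Cycle length = 8 - 3 = 5

5


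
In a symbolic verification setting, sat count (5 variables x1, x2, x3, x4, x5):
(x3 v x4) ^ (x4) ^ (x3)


CNF with 3 clauses over 5 vars (32 assignments).
An assignment satisfies CNF iff every clause has >=1 true literal.
Check each row (bits = x1,x2,x3,x4,x5; clause T/F shown):
  row 0 [00000]: clauses=FFF -> 0
  row 1 [00001]: clauses=FFF -> 0
  row 2 [00010]: clauses=TTF -> 0
  row 3 [00011]: clauses=TTF -> 0
  row 4 [00100]: clauses=TFT -> 0
  row 5 [00101]: clauses=TFT -> 0
  row 6 [00110]: clauses=TTT -> 1
  row 7 [00111]: clauses=TTT -> 1
  row 8 [01000]: clauses=FFF -> 0
  row 9 [01001]: clauses=FFF -> 0
  row 10 [01010]: clauses=TTF -> 0
  row 11 [01011]: clauses=TTF -> 0
  row 12 [01100]: clauses=TFT -> 0
  row 13 [01101]: clauses=TFT -> 0
  row 14 [01110]: clauses=TTT -> 1
  row 15 [01111]: clauses=TTT -> 1
  row 16 [10000]: clauses=FFF -> 0
  row 17 [10001]: clauses=FFF -> 0
  row 18 [10010]: clauses=TTF -> 0
  row 19 [10011]: clauses=TTF -> 0
  row 20 [10100]: clauses=TFT -> 0
  row 21 [10101]: clauses=TFT -> 0
  row 22 [10110]: clauses=TTT -> 1
  row 23 [10111]: clauses=TTT -> 1
  row 24 [11000]: clauses=FFF -> 0
  row 25 [11001]: clauses=FFF -> 0
  row 26 [11010]: clauses=TTF -> 0
  row 27 [11011]: clauses=TTF -> 0
  row 28 [11100]: clauses=TFT -> 0
  row 29 [11101]: clauses=TFT -> 0
  row 30 [11110]: clauses=TTT -> 1
  row 31 [11111]: clauses=TTT -> 1
Full result column, 8 rows per line (x1,x2 fixed per line; x3,x4,x5 runs 000..111 left to right):
  rows 0-7 [x1,x2=00]: 00000011  (ones: 2)
  rows 8-15 [x1,x2=01]: 00000011  (ones: 2)
  rows 16-23 [x1,x2=10]: 00000011  (ones: 2)
  rows 24-31 [x1,x2=11]: 00000011  (ones: 2)
Satisfying assignments = 2+2+2+2 = 8

8


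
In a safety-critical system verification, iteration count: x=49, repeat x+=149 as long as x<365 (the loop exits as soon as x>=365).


Step 1: x goes from 49 toward 365 by 149; the body runs while x<365, so iterations = ceil((bound-start)/step)
Step 2: Distance=316
Step 3: ceil(316/149)=3

3


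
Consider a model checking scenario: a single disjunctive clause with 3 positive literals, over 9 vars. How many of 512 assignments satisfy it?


Step 1: Total=2^9=512
Step 2: Unsat when all 3 false: 2^6=64
Step 3: Sat=512-64=448

448


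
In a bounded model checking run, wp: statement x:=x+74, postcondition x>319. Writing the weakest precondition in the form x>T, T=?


Formula: wp(x:=E, P) = P[E/x] (substitute E for x in postcondition)
Step 1: Postcondition: x>319
Step 2: Substitute x+74 for x: x+74>319
Step 3: Solve for x: x > 319-74 = 245

245


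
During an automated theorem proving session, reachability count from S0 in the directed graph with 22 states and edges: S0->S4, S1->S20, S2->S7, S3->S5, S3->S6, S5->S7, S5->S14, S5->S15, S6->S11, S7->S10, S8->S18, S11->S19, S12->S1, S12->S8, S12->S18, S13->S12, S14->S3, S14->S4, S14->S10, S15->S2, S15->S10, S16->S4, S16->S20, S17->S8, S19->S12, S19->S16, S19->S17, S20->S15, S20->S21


BFS from S0:
  layer 0: {S0}
  layer 1: {S4}
Reachable set: {S0, S4}
Count = 2

2


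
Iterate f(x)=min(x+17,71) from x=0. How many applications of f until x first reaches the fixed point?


Step 1: x=0, cap=71, increment=17
Step 2: x grows by 17 each step until capped at 71; fixed point is x=71
Step 3: iterations = ceil(71/17) = 5

5


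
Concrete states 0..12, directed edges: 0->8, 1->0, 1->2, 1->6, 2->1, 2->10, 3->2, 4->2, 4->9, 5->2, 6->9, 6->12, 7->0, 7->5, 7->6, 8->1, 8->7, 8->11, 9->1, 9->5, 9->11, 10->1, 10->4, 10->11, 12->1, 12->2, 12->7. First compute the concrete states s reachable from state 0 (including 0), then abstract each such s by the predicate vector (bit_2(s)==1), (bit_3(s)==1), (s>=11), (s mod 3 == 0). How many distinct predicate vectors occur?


BFS from 0:
Concrete reachable: {0, 1, 2, 4, 5, 6, 7, 8, 9, 10, 11, 12}
Abstract via predicates (bit_2(s)==1), (bit_3(s)==1), (s>=11), (s mod 3 == 0):
  (0,0,0,0) <- {1, 2}
  (0,0,0,1) <- {0}
  (0,1,0,0) <- {8, 10}
  (0,1,0,1) <- {9}
  (0,1,1,0) <- {11}
  (1,0,0,0) <- {4, 5, 7}
  (1,0,0,1) <- {6}
  (1,1,1,1) <- {12}
Distinct abstract states = 8

8


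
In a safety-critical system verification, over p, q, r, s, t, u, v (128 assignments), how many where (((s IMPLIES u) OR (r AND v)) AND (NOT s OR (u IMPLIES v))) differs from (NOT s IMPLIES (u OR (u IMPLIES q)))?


F1 = (((s IMPLIES u) OR (r AND v)) AND (NOT s OR (u IMPLIES v)))
F2 = (NOT s IMPLIES (u OR (u IMPLIES q)))
Evaluate both on each of 128 rows (bits = p,q,r,s,t,u,v):
  row 0 [0000000]: F1=1 F2=1 -> 0
  row 1 [0000001]: F1=1 F2=1 -> 0
  row 2 [0000010]: F1=1 F2=1 -> 0
  row 3 [0000011]: F1=1 F2=1 -> 0
  row 4 [0000100]: F1=1 F2=1 -> 0
  (every remaining row is evaluated the same way; all 128 results are listed next)
Full result column, 8 rows per line (p,q,r,s fixed per line; t,u,v runs 000..111 left to right):
  rows 0-7 [p,q,r,s=0000]: 00000000  (ones: 0)
  rows 8-15 [p,q,r,s=0001]: 11101110  (ones: 6)
  rows 16-23 [p,q,r,s=0010]: 00000000  (ones: 0)
  rows 24-31 [p,q,r,s=0011]: 10101010  (ones: 4)
  rows 32-39 [p,q,r,s=0100]: 00000000  (ones: 0)
  rows 40-47 [p,q,r,s=0101]: 11101110  (ones: 6)
  rows 48-55 [p,q,r,s=0110]: 00000000  (ones: 0)
  rows 56-63 [p,q,r,s=0111]: 10101010  (ones: 4)
  rows 64-71 [p,q,r,s=1000]: 00000000  (ones: 0)
  rows 72-79 [p,q,r,s=1001]: 11101110  (ones: 6)
  rows 80-87 [p,q,r,s=1010]: 00000000  (ones: 0)
  rows 88-95 [p,q,r,s=1011]: 10101010  (ones: 4)
  rows 96-103 [p,q,r,s=1100]: 00000000  (ones: 0)
  rows 104-111 [p,q,r,s=1101]: 11101110  (ones: 6)
  rows 112-119 [p,q,r,s=1110]: 00000000  (ones: 0)
  rows 120-127 [p,q,r,s=1111]: 10101010  (ones: 4)
Disagreements = 0+6+0+4+0+6+0+4+0+6+0+4+0+6+0+4 = 40

40


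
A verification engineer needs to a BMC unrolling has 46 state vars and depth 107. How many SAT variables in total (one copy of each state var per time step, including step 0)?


BMC unrolls to depth k, creating one copy of each state var for steps 0..k.
Step count = 107 + 1 = 108 (steps 0 through 107)
Vars per step = 46
Total = 46 * 108 = 4968

4968


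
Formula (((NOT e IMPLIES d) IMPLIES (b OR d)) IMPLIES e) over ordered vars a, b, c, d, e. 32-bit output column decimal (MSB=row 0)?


Formula: (((NOT e IMPLIES d) IMPLIES (b OR d)) IMPLIES e) over a, b, c, d, e (32 rows)
Evaluate each row (bits = a,b,c,d,e, MSB first):
  row 0 [00000]: (((NOT 0 IMPLIES 0) IMPLIES (0 OR 0)) IMPLIES 0) -> 0
  row 1 [00001]: (((NOT 1 IMPLIES 0) IMPLIES (0 OR 0)) IMPLIES 1) -> 1
  row 2 [00010]: (((NOT 0 IMPLIES 1) IMPLIES (0 OR 1)) IMPLIES 0) -> 0
  row 3 [00011]: (((NOT 1 IMPLIES 1) IMPLIES (0 OR 1)) IMPLIES 1) -> 1
  row 4 [00100]: (((NOT 0 IMPLIES 0) IMPLIES (0 OR 0)) IMPLIES 0) -> 0
  row 5 [00101]: (((NOT 1 IMPLIES 0) IMPLIES (0 OR 0)) IMPLIES 1) -> 1
  row 6 [00110]: (((NOT 0 IMPLIES 1) IMPLIES (0 OR 1)) IMPLIES 0) -> 0
  row 7 [00111]: (((NOT 1 IMPLIES 1) IMPLIES (0 OR 1)) IMPLIES 1) -> 1
  row 8 [01000]: (((NOT 0 IMPLIES 0) IMPLIES (1 OR 0)) IMPLIES 0) -> 0
  row 9 [01001]: (((NOT 1 IMPLIES 0) IMPLIES (1 OR 0)) IMPLIES 1) -> 1
  row 10 [01010]: (((NOT 0 IMPLIES 1) IMPLIES (1 OR 1)) IMPLIES 0) -> 0
  row 11 [01011]: (((NOT 1 IMPLIES 1) IMPLIES (1 OR 1)) IMPLIES 1) -> 1
  row 12 [01100]: (((NOT 0 IMPLIES 0) IMPLIES (1 OR 0)) IMPLIES 0) -> 0
  row 13 [01101]: (((NOT 1 IMPLIES 0) IMPLIES (1 OR 0)) IMPLIES 1) -> 1
  row 14 [01110]: (((NOT 0 IMPLIES 1) IMPLIES (1 OR 1)) IMPLIES 0) -> 0
  row 15 [01111]: (((NOT 1 IMPLIES 1) IMPLIES (1 OR 1)) IMPLIES 1) -> 1
  row 16 [10000]: (((NOT 0 IMPLIES 0) IMPLIES (0 OR 0)) IMPLIES 0) -> 0
  row 17 [10001]: (((NOT 1 IMPLIES 0) IMPLIES (0 OR 0)) IMPLIES 1) -> 1
  row 18 [10010]: (((NOT 0 IMPLIES 1) IMPLIES (0 OR 1)) IMPLIES 0) -> 0
  row 19 [10011]: (((NOT 1 IMPLIES 1) IMPLIES (0 OR 1)) IMPLIES 1) -> 1
  row 20 [10100]: (((NOT 0 IMPLIES 0) IMPLIES (0 OR 0)) IMPLIES 0) -> 0
  row 21 [10101]: (((NOT 1 IMPLIES 0) IMPLIES (0 OR 0)) IMPLIES 1) -> 1
  row 22 [10110]: (((NOT 0 IMPLIES 1) IMPLIES (0 OR 1)) IMPLIES 0) -> 0
  row 23 [10111]: (((NOT 1 IMPLIES 1) IMPLIES (0 OR 1)) IMPLIES 1) -> 1
  row 24 [11000]: (((NOT 0 IMPLIES 0) IMPLIES (1 OR 0)) IMPLIES 0) -> 0
  row 25 [11001]: (((NOT 1 IMPLIES 0) IMPLIES (1 OR 0)) IMPLIES 1) -> 1
  row 26 [11010]: (((NOT 0 IMPLIES 1) IMPLIES (1 OR 1)) IMPLIES 0) -> 0
  row 27 [11011]: (((NOT 1 IMPLIES 1) IMPLIES (1 OR 1)) IMPLIES 1) -> 1
  row 28 [11100]: (((NOT 0 IMPLIES 0) IMPLIES (1 OR 0)) IMPLIES 0) -> 0
  row 29 [11101]: (((NOT 1 IMPLIES 0) IMPLIES (1 OR 0)) IMPLIES 1) -> 1
  row 30 [11110]: (((NOT 0 IMPLIES 1) IMPLIES (1 OR 1)) IMPLIES 0) -> 0
  row 31 [11111]: (((NOT 1 IMPLIES 1) IMPLIES (1 OR 1)) IMPLIES 1) -> 1
Full result column, 4 rows per line (a,b,c fixed per line; d,e runs 00..11 left to right):
  rows 0-3 [a,b,c=000]: 0101  = hex 5
  rows 4-7 [a,b,c=001]: 0101  = hex 5
  rows 8-11 [a,b,c=010]: 0101  = hex 5
  rows 12-15 [a,b,c=011]: 0101  = hex 5
  rows 16-19 [a,b,c=100]: 0101  = hex 5
  rows 20-23 [a,b,c=101]: 0101  = hex 5
  rows 24-27 [a,b,c=110]: 0101  = hex 5
  rows 28-31 [a,b,c=111]: 0101  = hex 5
Output column (row 0 .. row 31) = 01010101010101010101010101010101
Output column grouped in 4s = 0101 0101 0101 0101 0101 0101 0101 0101 = 0x55555555
Convert to decimal digit by digit (value = value*16 + digit):
  5 -> 5
  5*16 + 5 = 85
  85*16 + 5 = 1365
  1365*16 + 5 = 21845
  21845*16 + 5 = 349525
  349525*16 + 5 = 5592405
  5592405*16 + 5 = 89478485
  89478485*16 + 5 = 1431655765
Decimal = 1431655765

1431655765


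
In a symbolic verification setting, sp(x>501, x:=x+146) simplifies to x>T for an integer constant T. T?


Formula: sp(P, x:=E) = exists old_x. (x = E[old_x/x]) AND P[old_x/x] (old_x is the value of x before the assignment; eliminate old_x by solving x = E[old_x/x] for old_x)
Step 1: Precondition P: x>501, i.e. old_x > 501
Step 2: Assignment gives x = old_x + 146, so old_x = x - 146
Step 3: Substitute into P: x - 146 > 501
Step 4: Simplify: x > 501+146 = 647

647
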